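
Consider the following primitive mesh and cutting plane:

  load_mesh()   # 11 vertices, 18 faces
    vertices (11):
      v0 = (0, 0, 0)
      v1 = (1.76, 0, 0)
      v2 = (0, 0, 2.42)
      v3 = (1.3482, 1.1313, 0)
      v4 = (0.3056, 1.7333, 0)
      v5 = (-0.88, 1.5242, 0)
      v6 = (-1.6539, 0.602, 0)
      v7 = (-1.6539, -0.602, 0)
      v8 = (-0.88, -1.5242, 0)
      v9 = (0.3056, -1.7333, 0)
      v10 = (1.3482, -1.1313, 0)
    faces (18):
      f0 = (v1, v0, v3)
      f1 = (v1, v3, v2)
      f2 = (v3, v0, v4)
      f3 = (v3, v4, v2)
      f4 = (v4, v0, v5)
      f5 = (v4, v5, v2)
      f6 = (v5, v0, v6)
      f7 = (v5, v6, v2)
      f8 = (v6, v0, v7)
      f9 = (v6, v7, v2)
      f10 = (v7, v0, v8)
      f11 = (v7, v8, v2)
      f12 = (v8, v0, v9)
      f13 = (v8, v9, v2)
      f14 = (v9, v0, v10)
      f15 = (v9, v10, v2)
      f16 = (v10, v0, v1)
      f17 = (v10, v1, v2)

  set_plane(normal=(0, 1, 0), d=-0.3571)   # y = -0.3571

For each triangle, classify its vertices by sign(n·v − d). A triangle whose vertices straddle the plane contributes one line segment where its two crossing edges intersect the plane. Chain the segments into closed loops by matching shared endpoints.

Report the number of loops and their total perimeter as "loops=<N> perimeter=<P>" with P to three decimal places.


Straddling triangles (10 of 18):
  (v6,v0,v7) [++-] → (-0.981076, -0.3571, 0)–(-1.6539, -0.3571, 0)  len=0.6728
  (v6,v7,v2) [+-+] → (-1.6539, -0.3571, 0)–(-0.981076, -0.3571, 0.984482)  len=1.1924
  (v7,v0,v8) [-+-] → (-0.981076, -0.3571, 0)–(-0.206172, -0.3571, 0)  len=0.7749
  (v7,v8,v2) [--+] → (-0.206172, -0.3571, 1.85303)–(-0.981076, -0.3571, 0.984482)  len=1.1640
  (v8,v0,v9) [-+-] → (-0.206172, -0.3571, 0)–(0.0629607, -0.3571, 0)  len=0.2691
  (v8,v9,v2) [--+] → (0.0629607, -0.3571, 1.92142)–(-0.206172, -0.3571, 1.85303)  len=0.2777
  (v9,v0,v10) [-+-] → (0.0629607, -0.3571, 0)–(0.425565, -0.3571, 0)  len=0.3626
  (v9,v10,v2) [--+] → (0.425565, -0.3571, 1.65612)–(0.0629607, -0.3571, 1.92142)  len=0.4493
  (v10,v0,v1) [-++] → (0.425565, -0.3571, 0)–(1.63001, -0.3571, 0)  len=1.2044
  (v10,v1,v2) [-++] → (1.63001, -0.3571, 0)–(0.425565, -0.3571, 1.65612)  len=2.0478

Chained into 1 loop(s):
  loop 1: 10 segments, perimeter = 8.4151
Total perimeter = 8.415

loops=1 perimeter=8.415


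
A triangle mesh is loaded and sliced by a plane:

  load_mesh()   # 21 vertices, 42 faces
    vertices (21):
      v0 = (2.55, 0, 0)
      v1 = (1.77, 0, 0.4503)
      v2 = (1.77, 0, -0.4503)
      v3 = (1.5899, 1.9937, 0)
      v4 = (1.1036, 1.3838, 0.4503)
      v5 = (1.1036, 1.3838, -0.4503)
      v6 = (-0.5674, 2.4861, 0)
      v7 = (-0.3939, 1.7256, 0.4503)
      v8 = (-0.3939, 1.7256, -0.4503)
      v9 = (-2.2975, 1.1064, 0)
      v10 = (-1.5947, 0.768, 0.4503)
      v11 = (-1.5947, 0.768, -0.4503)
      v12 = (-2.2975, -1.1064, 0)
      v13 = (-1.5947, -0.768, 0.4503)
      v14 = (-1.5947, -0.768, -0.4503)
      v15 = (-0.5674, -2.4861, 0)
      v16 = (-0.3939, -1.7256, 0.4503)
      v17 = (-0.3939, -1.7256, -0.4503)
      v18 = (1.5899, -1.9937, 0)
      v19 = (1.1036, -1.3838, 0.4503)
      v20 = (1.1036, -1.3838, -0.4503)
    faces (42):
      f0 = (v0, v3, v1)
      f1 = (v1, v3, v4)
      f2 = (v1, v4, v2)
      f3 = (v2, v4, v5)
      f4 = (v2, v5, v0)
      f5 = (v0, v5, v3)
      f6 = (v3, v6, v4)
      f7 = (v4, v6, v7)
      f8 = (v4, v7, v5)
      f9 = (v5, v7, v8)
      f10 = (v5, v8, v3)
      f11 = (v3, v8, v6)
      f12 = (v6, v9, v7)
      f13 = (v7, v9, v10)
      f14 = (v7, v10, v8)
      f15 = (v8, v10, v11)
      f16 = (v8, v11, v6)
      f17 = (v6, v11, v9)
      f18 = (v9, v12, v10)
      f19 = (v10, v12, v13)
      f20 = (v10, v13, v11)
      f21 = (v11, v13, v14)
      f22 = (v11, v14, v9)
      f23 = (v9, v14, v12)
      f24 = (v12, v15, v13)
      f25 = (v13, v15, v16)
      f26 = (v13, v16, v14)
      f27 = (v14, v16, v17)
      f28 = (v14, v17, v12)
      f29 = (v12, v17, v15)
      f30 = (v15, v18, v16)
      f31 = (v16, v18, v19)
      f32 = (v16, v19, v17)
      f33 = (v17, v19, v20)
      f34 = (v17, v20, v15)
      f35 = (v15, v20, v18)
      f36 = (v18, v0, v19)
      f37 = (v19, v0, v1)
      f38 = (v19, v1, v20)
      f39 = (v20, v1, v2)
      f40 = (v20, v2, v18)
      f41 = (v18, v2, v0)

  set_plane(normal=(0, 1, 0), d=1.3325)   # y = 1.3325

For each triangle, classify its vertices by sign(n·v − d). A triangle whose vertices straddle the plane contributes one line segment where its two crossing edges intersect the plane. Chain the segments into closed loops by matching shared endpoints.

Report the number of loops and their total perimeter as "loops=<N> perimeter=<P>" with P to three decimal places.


Straddling triangles (12 of 42):
  (v0,v3,v1) [-+-] → (1.90831, 1.3325, 0)–(1.64963, 1.3325, 0.14934)  len=0.2987
  (v1,v3,v4) [-++] → (1.64963, 1.3325, 0.14934)–(1.1283, 1.3325, 0.4503)  len=0.6020
  (v1,v4,v2) [-+-] → (1.1283, 1.3325, 0.4503)–(1.1283, 1.3325, 0.416913)  len=0.0334
  (v2,v4,v5) [-++] → (1.1283, 1.3325, 0.416913)–(1.1283, 1.3325, -0.4503)  len=0.8672
  (v2,v5,v0) [-+-] → (1.1283, 1.3325, -0.4503)–(1.15722, 1.3325, -0.433607)  len=0.0334
  (v0,v5,v3) [-++] → (1.15722, 1.3325, -0.433607)–(1.90831, 1.3325, 0)  len=0.8673
  (v6,v9,v7) [+-+] → (-2.01398, 1.3325, 0)–(-1.6024, 1.3325, 0.164426)  len=0.4432
  (v7,v9,v10) [+--] → (-1.6024, 1.3325, 0.164426)–(-0.886835, 1.3325, 0.4503)  len=0.7706
  (v7,v10,v8) [+-+] → (-0.886835, 1.3325, 0.4503)–(-0.886835, 1.3325, -0.0805988)  len=0.5309
  (v8,v10,v11) [+--] → (-0.886835, 1.3325, -0.0805988)–(-0.886835, 1.3325, -0.4503)  len=0.3697
  (v8,v11,v6) [+-+] → (-0.886835, 1.3325, -0.4503)–(-1.25717, 1.3325, -0.302349)  len=0.3988
  (v6,v11,v9) [+--] → (-1.25717, 1.3325, -0.302349)–(-2.01398, 1.3325, 0)  len=0.8150

Chained into 2 loop(s):
  loop 1: 6 segments, perimeter = 2.7019
  loop 2: 6 segments, perimeter = 3.3281
Total perimeter = 6.030

loops=2 perimeter=6.030


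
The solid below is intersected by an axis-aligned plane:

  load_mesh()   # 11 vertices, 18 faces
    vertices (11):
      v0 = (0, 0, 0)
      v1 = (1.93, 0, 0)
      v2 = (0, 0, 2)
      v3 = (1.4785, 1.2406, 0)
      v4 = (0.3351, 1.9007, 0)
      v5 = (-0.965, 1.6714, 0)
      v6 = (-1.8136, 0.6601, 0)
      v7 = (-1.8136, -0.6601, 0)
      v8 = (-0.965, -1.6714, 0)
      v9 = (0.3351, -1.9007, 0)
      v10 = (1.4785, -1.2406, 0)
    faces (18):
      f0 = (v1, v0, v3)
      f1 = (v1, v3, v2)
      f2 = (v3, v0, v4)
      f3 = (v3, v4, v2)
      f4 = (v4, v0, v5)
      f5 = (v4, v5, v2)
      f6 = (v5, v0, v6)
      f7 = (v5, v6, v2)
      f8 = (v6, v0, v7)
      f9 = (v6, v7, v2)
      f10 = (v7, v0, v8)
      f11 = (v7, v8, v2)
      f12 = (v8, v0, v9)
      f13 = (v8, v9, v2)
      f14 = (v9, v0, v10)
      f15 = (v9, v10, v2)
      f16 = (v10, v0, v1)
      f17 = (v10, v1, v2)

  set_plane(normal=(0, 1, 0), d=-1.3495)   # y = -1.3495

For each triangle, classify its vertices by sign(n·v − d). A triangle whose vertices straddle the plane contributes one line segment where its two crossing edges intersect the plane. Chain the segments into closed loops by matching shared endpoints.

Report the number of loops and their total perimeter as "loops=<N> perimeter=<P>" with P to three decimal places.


Straddling triangles (6 of 18):
  (v7,v0,v8) [++-] → (-0.779148, -1.3495, 0)–(-1.23511, -1.3495, 0)  len=0.4560
  (v7,v8,v2) [+-+] → (-1.23511, -1.3495, 0)–(-0.779148, -1.3495, 0.385186)  len=0.5969
  (v8,v0,v9) [-+-] → (-0.779148, -1.3495, 0)–(0.237922, -1.3495, 0)  len=1.0171
  (v8,v9,v2) [--+] → (0.237922, -1.3495, 0.579997)–(-0.779148, -1.3495, 0.385186)  len=1.0356
  (v9,v0,v10) [-++] → (0.237922, -1.3495, 0)–(1.28987, -1.3495, 0)  len=1.0519
  (v9,v10,v2) [-++] → (1.28987, -1.3495, 0)–(0.237922, -1.3495, 0.579997)  len=1.2012

Chained into 1 loop(s):
  loop 1: 6 segments, perimeter = 5.3587
Total perimeter = 5.359

loops=1 perimeter=5.359


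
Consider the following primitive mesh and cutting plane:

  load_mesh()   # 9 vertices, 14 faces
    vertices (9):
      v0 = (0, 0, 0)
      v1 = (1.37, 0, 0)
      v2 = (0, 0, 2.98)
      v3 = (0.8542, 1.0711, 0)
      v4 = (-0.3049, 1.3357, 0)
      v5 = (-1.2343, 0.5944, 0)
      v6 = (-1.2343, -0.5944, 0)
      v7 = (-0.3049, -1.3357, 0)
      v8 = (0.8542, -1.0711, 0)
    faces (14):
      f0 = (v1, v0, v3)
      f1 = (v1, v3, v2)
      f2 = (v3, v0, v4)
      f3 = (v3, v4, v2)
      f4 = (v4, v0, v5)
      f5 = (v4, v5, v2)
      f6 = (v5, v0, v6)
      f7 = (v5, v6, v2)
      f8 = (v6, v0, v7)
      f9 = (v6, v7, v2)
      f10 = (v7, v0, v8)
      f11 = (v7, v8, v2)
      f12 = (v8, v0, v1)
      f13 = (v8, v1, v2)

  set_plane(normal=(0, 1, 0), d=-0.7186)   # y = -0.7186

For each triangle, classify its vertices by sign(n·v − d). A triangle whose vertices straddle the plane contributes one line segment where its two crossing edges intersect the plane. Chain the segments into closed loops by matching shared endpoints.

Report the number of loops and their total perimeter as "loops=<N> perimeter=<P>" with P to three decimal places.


Straddling triangles (6 of 14):
  (v6,v0,v7) [++-] → (-0.164035, -0.7186, 0)–(-1.07859, -0.7186, 0)  len=0.9146
  (v6,v7,v2) [+-+] → (-1.07859, -0.7186, 0)–(-0.164035, -0.7186, 1.37677)  len=1.6528
  (v7,v0,v8) [-+-] → (-0.164035, -0.7186, 0)–(0.573082, -0.7186, 0)  len=0.7371
  (v7,v8,v2) [--+] → (0.573082, -0.7186, 0.980721)–(-0.164035, -0.7186, 1.37677)  len=0.8368
  (v8,v0,v1) [-++] → (0.573082, -0.7186, 0)–(1.02395, -0.7186, 0)  len=0.4509
  (v8,v1,v2) [-++] → (1.02395, -0.7186, 0)–(0.573082, -0.7186, 0.980721)  len=1.0794

Chained into 1 loop(s):
  loop 1: 6 segments, perimeter = 5.6716
Total perimeter = 5.672

loops=1 perimeter=5.672


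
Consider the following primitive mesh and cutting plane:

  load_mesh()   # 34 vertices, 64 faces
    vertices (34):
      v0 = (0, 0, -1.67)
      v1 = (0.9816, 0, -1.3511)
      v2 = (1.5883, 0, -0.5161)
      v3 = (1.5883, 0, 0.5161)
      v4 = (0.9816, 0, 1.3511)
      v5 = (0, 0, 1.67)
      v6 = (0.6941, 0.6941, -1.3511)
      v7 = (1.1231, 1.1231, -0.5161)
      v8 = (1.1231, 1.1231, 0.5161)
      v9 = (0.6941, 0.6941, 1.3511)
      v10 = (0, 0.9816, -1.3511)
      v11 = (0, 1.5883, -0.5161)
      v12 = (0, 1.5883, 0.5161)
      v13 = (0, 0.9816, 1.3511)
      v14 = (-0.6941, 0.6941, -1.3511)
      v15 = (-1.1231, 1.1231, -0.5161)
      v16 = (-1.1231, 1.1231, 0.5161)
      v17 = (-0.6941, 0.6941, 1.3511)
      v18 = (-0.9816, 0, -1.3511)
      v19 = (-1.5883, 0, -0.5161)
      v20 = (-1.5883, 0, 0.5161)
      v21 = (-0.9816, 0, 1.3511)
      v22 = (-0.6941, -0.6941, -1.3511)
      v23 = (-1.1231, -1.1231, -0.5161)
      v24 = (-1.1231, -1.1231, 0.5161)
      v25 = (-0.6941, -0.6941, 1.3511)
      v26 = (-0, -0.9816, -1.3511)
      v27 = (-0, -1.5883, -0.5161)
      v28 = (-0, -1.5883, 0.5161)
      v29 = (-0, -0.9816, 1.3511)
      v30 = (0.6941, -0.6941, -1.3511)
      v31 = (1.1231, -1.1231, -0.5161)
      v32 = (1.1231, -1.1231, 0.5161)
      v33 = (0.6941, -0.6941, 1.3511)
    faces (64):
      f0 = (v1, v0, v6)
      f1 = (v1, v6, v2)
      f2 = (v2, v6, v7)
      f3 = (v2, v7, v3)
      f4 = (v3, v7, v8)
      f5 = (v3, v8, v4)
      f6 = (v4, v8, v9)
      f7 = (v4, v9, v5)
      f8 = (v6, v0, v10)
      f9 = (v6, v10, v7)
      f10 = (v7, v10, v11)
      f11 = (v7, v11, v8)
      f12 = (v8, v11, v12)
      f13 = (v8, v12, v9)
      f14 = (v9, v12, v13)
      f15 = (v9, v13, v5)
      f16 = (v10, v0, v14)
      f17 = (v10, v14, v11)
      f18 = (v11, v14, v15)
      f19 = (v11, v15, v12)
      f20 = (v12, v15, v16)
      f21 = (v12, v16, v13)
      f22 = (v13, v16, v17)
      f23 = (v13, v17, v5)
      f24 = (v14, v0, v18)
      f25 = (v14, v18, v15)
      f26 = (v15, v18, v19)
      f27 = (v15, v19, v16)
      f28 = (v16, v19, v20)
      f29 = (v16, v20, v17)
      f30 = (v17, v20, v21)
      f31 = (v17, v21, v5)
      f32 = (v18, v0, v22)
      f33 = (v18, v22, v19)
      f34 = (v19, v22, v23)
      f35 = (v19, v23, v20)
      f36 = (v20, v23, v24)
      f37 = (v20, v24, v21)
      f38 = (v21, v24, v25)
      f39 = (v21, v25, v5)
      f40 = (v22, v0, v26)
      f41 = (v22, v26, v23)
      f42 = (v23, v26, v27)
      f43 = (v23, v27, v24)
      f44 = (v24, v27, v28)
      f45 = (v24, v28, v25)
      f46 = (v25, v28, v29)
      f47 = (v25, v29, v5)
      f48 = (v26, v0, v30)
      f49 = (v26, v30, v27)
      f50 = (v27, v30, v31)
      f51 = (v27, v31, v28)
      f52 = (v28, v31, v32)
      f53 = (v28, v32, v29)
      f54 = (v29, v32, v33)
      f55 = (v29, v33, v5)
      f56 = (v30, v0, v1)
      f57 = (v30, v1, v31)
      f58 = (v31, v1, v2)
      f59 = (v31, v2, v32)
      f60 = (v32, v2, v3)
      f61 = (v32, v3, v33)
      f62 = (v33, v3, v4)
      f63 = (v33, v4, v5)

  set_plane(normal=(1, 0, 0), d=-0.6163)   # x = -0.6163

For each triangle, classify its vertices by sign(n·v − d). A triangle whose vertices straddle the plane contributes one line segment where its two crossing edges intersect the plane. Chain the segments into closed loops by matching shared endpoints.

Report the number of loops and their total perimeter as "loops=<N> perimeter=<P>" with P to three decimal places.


loops=1 perimeter=9.143

Straddling triangles (20 of 64):
  (v10,v0,v14) [++-] → (-0.6163, 0.6163, -1.38684)–(-0.6163, 0.726325, -1.3511)  len=0.1157
  (v10,v14,v11) [+-+] → (-0.6163, 0.726325, -1.3511)–(-0.6163, 0.794329, -1.25751)  len=0.1157
  (v11,v14,v15) [+--] → (-0.6163, 0.794329, -1.25751)–(-0.6163, 1.33302, -0.5161)  len=0.9164
  (v11,v15,v12) [+-+] → (-0.6163, 1.33302, -0.5161)–(-0.6163, 1.33302, -0.0503187)  len=0.4658
  (v12,v15,v16) [+--] → (-0.6163, 1.33302, -0.0503187)–(-0.6163, 1.33302, 0.5161)  len=0.5664
  (v12,v16,v13) [+-+] → (-0.6163, 1.33302, 0.5161)–(-0.6163, 1.05925, 0.892895)  len=0.4658
  (v13,v16,v17) [+--] → (-0.6163, 1.05925, 0.892895)–(-0.6163, 0.726325, 1.3511)  len=0.5664
  (v13,v17,v5) [+-+] → (-0.6163, 0.726325, 1.3511)–(-0.6163, 0.6163, 1.38684)  len=0.1157
  (v14,v0,v18) [-+-] → (-0.6163, 0.6163, -1.38684)–(-0.6163, 0, -1.46978)  len=0.6219
  (v17,v21,v5) [--+] → (-0.6163, 0, 1.46978)–(-0.6163, 0.6163, 1.38684)  len=0.6219
  (v18,v0,v22) [-+-] → (-0.6163, 0, -1.46978)–(-0.6163, -0.6163, -1.38684)  len=0.6219
  (v21,v25,v5) [--+] → (-0.6163, -0.6163, 1.38684)–(-0.6163, 0, 1.46978)  len=0.6219
  (v22,v0,v26) [-++] → (-0.6163, -0.6163, -1.38684)–(-0.6163, -0.726325, -1.3511)  len=0.1157
  (v22,v26,v23) [-+-] → (-0.6163, -0.726325, -1.3511)–(-0.6163, -1.05925, -0.892895)  len=0.5664
  (v23,v26,v27) [-++] → (-0.6163, -1.05925, -0.892895)–(-0.6163, -1.33302, -0.5161)  len=0.4658
  (v23,v27,v24) [-+-] → (-0.6163, -1.33302, -0.5161)–(-0.6163, -1.33302, 0.0503187)  len=0.5664
  (v24,v27,v28) [-++] → (-0.6163, -1.33302, 0.0503187)–(-0.6163, -1.33302, 0.5161)  len=0.4658
  (v24,v28,v25) [-+-] → (-0.6163, -1.33302, 0.5161)–(-0.6163, -0.794329, 1.25751)  len=0.9164
  (v25,v28,v29) [-++] → (-0.6163, -0.794329, 1.25751)–(-0.6163, -0.726325, 1.3511)  len=0.1157
  (v25,v29,v5) [-++] → (-0.6163, -0.726325, 1.3511)–(-0.6163, -0.6163, 1.38684)  len=0.1157

Chained into 1 loop(s):
  loop 1: 20 segments, perimeter = 9.1431
Total perimeter = 9.143


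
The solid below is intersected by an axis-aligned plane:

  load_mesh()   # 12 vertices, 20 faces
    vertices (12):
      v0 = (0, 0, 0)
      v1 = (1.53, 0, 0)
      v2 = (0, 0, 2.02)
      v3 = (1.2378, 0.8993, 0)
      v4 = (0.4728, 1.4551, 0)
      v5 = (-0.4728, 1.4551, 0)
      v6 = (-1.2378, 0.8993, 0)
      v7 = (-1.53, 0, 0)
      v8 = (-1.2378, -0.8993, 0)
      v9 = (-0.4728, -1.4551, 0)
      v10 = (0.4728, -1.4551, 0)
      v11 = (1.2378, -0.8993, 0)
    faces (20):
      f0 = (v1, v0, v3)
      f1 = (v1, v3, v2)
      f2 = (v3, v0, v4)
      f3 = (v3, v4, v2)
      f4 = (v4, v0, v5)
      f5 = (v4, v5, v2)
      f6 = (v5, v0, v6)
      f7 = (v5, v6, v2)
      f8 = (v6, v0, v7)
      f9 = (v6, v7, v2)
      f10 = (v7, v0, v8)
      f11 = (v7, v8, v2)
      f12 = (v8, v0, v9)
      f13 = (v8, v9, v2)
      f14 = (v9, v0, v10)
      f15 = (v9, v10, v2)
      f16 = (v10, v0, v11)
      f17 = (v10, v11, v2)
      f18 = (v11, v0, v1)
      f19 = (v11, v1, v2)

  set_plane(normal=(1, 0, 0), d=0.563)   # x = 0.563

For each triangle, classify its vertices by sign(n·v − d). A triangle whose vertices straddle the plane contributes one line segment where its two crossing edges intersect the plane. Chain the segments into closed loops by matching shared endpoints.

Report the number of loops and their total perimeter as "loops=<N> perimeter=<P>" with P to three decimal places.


loops=1 perimeter=6.618

Straddling triangles (8 of 20):
  (v1,v0,v3) [+-+] → (0.563, 0, 0)–(0.563, 0.409037, 0)  len=0.4090
  (v1,v3,v2) [++-] → (0.563, 0.409037, 1.10122)–(0.563, 0, 1.27669)  len=0.4451
  (v3,v0,v4) [+--] → (0.563, 0.409037, 0)–(0.563, 1.38957, 0)  len=0.9805
  (v3,v4,v2) [+--] → (0.563, 1.38957, 0)–(0.563, 0.409037, 1.10122)  len=1.4745
  (v10,v0,v11) [--+] → (0.563, -0.409037, 0)–(0.563, -1.38957, 0)  len=0.9805
  (v10,v11,v2) [-+-] → (0.563, -1.38957, 0)–(0.563, -0.409037, 1.10122)  len=1.4745
  (v11,v0,v1) [+-+] → (0.563, -0.409037, 0)–(0.563, 0, 0)  len=0.4090
  (v11,v1,v2) [++-] → (0.563, 0, 1.27669)–(0.563, -0.409037, 1.10122)  len=0.4451

Chained into 1 loop(s):
  loop 1: 8 segments, perimeter = 6.6183
Total perimeter = 6.618


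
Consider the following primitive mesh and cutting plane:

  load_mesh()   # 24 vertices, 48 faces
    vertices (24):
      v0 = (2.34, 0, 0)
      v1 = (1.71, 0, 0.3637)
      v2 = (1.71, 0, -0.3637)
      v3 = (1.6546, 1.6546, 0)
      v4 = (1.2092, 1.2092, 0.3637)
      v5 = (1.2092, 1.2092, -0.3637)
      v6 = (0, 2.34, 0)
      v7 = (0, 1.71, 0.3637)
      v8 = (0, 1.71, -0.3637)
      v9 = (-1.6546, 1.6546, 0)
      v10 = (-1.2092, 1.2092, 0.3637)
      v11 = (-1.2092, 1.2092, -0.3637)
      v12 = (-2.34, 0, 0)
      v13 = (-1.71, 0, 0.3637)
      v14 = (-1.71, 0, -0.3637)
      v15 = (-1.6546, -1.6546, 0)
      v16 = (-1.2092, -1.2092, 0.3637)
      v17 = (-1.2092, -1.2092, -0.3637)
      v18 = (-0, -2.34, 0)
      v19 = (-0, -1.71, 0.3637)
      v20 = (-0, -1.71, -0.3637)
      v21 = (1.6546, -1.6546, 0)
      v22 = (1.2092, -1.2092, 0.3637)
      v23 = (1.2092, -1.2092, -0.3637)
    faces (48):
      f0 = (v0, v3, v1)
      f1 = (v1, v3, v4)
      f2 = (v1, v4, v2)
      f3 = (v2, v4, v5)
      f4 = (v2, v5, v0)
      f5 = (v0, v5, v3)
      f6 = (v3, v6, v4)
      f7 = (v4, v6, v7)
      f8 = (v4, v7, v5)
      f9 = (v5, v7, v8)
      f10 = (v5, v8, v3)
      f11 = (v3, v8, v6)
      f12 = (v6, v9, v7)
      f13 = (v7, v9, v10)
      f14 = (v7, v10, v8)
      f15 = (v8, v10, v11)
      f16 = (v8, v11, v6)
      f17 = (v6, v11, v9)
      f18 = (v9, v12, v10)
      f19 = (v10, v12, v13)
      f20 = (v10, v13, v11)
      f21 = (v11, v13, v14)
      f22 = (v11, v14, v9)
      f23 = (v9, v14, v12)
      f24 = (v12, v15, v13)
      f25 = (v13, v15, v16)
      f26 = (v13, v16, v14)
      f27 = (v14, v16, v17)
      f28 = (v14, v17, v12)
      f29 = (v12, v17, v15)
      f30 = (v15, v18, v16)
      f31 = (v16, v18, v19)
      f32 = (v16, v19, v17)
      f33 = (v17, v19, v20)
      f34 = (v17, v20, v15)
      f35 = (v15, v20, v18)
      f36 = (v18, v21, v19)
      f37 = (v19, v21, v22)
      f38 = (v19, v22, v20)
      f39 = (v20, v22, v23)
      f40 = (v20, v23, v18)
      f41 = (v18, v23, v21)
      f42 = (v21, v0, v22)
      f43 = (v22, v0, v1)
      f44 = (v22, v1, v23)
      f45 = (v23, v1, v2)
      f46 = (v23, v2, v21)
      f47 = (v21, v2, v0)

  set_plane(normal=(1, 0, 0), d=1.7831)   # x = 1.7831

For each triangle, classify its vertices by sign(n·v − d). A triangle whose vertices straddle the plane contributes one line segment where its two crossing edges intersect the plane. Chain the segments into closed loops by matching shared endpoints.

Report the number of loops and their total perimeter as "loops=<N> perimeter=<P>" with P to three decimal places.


Straddling triangles (6 of 48):
  (v0,v3,v1) [+--] → (1.7831, 1.34439, 0)–(1.7831, 0, 0.321499)  len=1.3823
  (v2,v5,v0) [--+] → (1.7831, 0.595511, -0.179116)–(1.7831, 0, -0.321499)  len=0.6123
  (v0,v5,v3) [+--] → (1.7831, 0.595511, -0.179116)–(1.7831, 1.34439, 0)  len=0.7700
  (v21,v0,v22) [-+-] → (1.7831, -1.34439, 0)–(1.7831, -0.595511, 0.179116)  len=0.7700
  (v22,v0,v1) [-+-] → (1.7831, -0.595511, 0.179116)–(1.7831, 0, 0.321499)  len=0.6123
  (v21,v2,v0) [--+] → (1.7831, 0, -0.321499)–(1.7831, -1.34439, 0)  len=1.3823

Chained into 1 loop(s):
  loop 1: 6 segments, perimeter = 5.5292
Total perimeter = 5.529

loops=1 perimeter=5.529


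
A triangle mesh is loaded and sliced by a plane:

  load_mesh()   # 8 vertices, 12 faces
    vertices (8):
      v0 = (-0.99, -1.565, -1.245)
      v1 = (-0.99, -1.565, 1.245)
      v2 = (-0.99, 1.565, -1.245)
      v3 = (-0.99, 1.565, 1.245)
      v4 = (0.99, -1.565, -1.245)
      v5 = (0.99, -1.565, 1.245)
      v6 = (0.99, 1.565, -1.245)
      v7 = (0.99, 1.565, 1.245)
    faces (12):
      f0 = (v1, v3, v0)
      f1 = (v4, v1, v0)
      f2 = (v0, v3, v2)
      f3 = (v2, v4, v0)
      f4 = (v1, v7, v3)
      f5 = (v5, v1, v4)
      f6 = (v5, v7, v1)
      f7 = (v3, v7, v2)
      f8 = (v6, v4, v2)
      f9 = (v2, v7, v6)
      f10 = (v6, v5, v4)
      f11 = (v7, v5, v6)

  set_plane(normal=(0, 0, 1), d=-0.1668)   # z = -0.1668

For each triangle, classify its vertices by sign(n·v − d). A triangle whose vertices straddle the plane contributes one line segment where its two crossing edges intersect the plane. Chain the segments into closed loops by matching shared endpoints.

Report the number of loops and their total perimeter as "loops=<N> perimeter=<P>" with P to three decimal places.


loops=1 perimeter=10.220

Straddling triangles (8 of 12):
  (v1,v3,v0) [++-] → (-0.99, -0.209672, -0.1668)–(-0.99, -1.565, -0.1668)  len=1.3553
  (v4,v1,v0) [-+-] → (0.132636, -1.565, -0.1668)–(-0.99, -1.565, -0.1668)  len=1.1226
  (v0,v3,v2) [-+-] → (-0.99, -0.209672, -0.1668)–(-0.99, 1.565, -0.1668)  len=1.7747
  (v5,v1,v4) [++-] → (0.132636, -1.565, -0.1668)–(0.99, -1.565, -0.1668)  len=0.8574
  (v3,v7,v2) [++-] → (-0.132636, 1.565, -0.1668)–(-0.99, 1.565, -0.1668)  len=0.8574
  (v2,v7,v6) [-+-] → (-0.132636, 1.565, -0.1668)–(0.99, 1.565, -0.1668)  len=1.1226
  (v6,v5,v4) [-+-] → (0.99, 0.209672, -0.1668)–(0.99, -1.565, -0.1668)  len=1.7747
  (v7,v5,v6) [++-] → (0.99, 0.209672, -0.1668)–(0.99, 1.565, -0.1668)  len=1.3553

Chained into 1 loop(s):
  loop 1: 8 segments, perimeter = 10.2200
Total perimeter = 10.220


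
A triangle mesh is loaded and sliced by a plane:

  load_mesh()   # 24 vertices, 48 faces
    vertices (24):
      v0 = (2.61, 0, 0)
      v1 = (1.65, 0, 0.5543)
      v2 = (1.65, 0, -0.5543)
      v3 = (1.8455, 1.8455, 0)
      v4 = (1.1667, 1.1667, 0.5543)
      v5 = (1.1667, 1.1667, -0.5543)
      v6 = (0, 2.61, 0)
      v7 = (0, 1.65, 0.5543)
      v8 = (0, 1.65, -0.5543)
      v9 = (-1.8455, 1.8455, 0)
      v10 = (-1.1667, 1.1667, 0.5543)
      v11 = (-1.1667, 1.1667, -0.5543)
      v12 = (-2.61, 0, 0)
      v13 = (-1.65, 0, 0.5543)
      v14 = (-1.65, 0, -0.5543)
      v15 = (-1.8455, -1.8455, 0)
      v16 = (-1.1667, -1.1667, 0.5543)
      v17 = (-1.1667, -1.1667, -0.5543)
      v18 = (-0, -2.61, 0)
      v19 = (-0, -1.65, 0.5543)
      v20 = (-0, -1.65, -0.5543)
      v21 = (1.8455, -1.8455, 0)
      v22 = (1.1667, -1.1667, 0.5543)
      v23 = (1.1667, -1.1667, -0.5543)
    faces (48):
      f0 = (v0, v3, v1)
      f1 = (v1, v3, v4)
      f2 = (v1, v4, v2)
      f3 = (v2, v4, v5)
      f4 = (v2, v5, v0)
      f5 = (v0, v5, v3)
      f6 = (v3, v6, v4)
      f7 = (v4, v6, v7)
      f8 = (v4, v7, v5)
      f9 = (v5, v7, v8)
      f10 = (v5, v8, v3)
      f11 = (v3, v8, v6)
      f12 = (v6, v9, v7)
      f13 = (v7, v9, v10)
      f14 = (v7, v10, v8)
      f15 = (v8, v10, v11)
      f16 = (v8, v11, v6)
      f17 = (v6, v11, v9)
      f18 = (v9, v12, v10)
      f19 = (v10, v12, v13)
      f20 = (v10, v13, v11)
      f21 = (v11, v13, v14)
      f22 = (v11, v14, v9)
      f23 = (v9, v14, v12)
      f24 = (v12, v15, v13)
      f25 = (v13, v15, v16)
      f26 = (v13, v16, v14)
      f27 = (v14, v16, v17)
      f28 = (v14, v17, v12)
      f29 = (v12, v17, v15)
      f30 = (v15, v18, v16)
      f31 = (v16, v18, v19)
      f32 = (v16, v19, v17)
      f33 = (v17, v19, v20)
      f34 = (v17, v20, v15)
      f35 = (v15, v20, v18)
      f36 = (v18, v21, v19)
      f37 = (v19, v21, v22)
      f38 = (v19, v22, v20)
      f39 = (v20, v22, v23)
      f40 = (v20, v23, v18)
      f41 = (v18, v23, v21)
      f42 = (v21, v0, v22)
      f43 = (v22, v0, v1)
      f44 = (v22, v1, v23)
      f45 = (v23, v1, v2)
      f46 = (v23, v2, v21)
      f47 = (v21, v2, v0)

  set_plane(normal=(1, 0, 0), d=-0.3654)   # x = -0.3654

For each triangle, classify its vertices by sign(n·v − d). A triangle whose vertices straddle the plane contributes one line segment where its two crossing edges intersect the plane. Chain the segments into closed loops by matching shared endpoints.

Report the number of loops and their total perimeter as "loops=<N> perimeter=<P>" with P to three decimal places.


loops=2 perimeter=6.651

Straddling triangles (12 of 48):
  (v6,v9,v7) [+-+] → (-0.3654, 2.45863, 0)–(-0.3654, 1.68871, 0.444551)  len=0.8890
  (v7,v9,v10) [+--] → (-0.3654, 1.68871, 0.444551)–(-0.3654, 1.49863, 0.5543)  len=0.2195
  (v7,v10,v8) [+-+] → (-0.3654, 1.49863, 0.5543)–(-0.3654, 1.49863, -0.207096)  len=0.7614
  (v8,v10,v11) [+--] → (-0.3654, 1.49863, -0.207096)–(-0.3654, 1.49863, -0.5543)  len=0.3472
  (v8,v11,v6) [+-+] → (-0.3654, 1.49863, -0.5543)–(-0.3654, 2.15797, -0.173602)  len=0.7614
  (v6,v11,v9) [+--] → (-0.3654, 2.15797, -0.173602)–(-0.3654, 2.45863, 0)  len=0.3472
  (v15,v18,v16) [-+-] → (-0.3654, -2.45863, 0)–(-0.3654, -2.15797, 0.173602)  len=0.3472
  (v16,v18,v19) [-++] → (-0.3654, -2.15797, 0.173602)–(-0.3654, -1.49863, 0.5543)  len=0.7614
  (v16,v19,v17) [-+-] → (-0.3654, -1.49863, 0.5543)–(-0.3654, -1.49863, 0.207096)  len=0.3472
  (v17,v19,v20) [-++] → (-0.3654, -1.49863, 0.207096)–(-0.3654, -1.49863, -0.5543)  len=0.7614
  (v17,v20,v15) [-+-] → (-0.3654, -1.49863, -0.5543)–(-0.3654, -1.68871, -0.444551)  len=0.2195
  (v15,v20,v18) [-++] → (-0.3654, -1.68871, -0.444551)–(-0.3654, -2.45863, 0)  len=0.8890

Chained into 2 loop(s):
  loop 1: 6 segments, perimeter = 3.3257
  loop 2: 6 segments, perimeter = 3.3257
Total perimeter = 6.651


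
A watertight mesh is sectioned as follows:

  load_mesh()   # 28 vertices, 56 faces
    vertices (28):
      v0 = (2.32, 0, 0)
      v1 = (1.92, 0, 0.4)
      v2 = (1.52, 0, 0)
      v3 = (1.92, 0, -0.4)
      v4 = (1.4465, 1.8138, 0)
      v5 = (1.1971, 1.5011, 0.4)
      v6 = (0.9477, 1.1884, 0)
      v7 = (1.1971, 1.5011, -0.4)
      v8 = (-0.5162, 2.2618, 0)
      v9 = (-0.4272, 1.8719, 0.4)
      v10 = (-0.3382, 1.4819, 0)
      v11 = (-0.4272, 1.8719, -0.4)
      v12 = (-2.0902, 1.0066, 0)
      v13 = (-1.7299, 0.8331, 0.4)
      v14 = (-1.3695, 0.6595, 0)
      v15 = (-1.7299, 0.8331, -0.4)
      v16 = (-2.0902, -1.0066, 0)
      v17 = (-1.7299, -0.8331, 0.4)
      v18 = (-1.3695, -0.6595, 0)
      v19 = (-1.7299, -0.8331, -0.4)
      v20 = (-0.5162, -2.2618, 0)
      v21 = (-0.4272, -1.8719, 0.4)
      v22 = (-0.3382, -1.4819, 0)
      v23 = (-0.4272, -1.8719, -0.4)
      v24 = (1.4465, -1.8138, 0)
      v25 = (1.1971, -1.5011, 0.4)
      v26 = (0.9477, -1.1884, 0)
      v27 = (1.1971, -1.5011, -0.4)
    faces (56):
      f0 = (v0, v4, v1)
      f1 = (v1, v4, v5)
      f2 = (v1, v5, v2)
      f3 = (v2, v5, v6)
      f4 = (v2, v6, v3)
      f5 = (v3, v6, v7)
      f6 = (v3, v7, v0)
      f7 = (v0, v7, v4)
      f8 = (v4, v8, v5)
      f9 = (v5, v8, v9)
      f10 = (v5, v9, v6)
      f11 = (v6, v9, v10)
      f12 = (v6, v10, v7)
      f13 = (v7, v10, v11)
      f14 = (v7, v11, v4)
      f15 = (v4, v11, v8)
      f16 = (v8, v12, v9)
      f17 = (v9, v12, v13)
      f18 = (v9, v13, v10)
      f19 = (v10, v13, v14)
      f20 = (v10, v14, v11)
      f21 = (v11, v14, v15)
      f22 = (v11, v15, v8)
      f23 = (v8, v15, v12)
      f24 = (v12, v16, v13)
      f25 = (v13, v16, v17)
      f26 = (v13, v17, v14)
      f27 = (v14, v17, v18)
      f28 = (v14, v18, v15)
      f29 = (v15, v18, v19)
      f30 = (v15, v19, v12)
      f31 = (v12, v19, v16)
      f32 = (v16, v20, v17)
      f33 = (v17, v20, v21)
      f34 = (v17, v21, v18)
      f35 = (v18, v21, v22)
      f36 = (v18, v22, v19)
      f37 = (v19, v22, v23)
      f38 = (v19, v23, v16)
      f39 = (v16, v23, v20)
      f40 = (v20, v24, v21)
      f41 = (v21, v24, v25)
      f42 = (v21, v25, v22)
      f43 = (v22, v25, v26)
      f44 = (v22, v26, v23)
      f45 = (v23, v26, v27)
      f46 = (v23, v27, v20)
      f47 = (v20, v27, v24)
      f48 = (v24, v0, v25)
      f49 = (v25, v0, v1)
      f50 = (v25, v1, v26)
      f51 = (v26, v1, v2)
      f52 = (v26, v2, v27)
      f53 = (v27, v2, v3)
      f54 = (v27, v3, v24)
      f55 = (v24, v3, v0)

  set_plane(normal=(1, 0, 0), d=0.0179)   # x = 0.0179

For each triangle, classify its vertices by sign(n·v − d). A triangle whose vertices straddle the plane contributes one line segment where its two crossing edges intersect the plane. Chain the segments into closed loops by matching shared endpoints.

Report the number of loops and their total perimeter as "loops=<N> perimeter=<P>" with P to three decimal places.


loops=2 perimeter=4.357

Straddling triangles (16 of 56):
  (v4,v8,v5) [+-+] → (0.0179, 2.13989, 0)–(0.0179, 2.02466, 0.124695)  len=0.1698
  (v5,v8,v9) [+--] → (0.0179, 2.02466, 0.124695)–(0.0179, 1.77029, 0.4)  len=0.3748
  (v5,v9,v6) [+-+] → (0.0179, 1.77029, 0.4)–(0.0179, 1.65063, 0.270507)  len=0.1763
  (v6,v9,v10) [+--] → (0.0179, 1.65063, 0.270507)–(0.0179, 1.40062, 0)  len=0.3683
  (v6,v10,v7) [+-+] → (0.0179, 1.40062, 0)–(0.0179, 1.48635, -0.0927767)  len=0.1263
  (v7,v10,v11) [+--] → (0.0179, 1.48635, -0.0927767)–(0.0179, 1.77029, -0.4)  len=0.4183
  (v7,v11,v4) [+-+] → (0.0179, 1.77029, -0.4)–(0.0179, 1.8581, -0.304979)  len=0.1294
  (v4,v11,v8) [+--] → (0.0179, 1.8581, -0.304979)–(0.0179, 2.13989, 0)  len=0.4152
  (v20,v24,v21) [-+-] → (0.0179, -2.13989, 0)–(0.0179, -1.8581, 0.304979)  len=0.4152
  (v21,v24,v25) [-++] → (0.0179, -1.8581, 0.304979)–(0.0179, -1.77029, 0.4)  len=0.1294
  (v21,v25,v22) [-+-] → (0.0179, -1.77029, 0.4)–(0.0179, -1.48635, 0.0927767)  len=0.4183
  (v22,v25,v26) [-++] → (0.0179, -1.48635, 0.0927767)–(0.0179, -1.40062, 0)  len=0.1263
  (v22,v26,v23) [-+-] → (0.0179, -1.40062, 0)–(0.0179, -1.65063, -0.270507)  len=0.3683
  (v23,v26,v27) [-++] → (0.0179, -1.65063, -0.270507)–(0.0179, -1.77029, -0.4)  len=0.1763
  (v23,v27,v20) [-+-] → (0.0179, -1.77029, -0.4)–(0.0179, -2.02466, -0.124695)  len=0.3748
  (v20,v27,v24) [-++] → (0.0179, -2.02466, -0.124695)–(0.0179, -2.13989, 0)  len=0.1698

Chained into 2 loop(s):
  loop 1: 8 segments, perimeter = 2.1785
  loop 2: 8 segments, perimeter = 2.1785
Total perimeter = 4.357


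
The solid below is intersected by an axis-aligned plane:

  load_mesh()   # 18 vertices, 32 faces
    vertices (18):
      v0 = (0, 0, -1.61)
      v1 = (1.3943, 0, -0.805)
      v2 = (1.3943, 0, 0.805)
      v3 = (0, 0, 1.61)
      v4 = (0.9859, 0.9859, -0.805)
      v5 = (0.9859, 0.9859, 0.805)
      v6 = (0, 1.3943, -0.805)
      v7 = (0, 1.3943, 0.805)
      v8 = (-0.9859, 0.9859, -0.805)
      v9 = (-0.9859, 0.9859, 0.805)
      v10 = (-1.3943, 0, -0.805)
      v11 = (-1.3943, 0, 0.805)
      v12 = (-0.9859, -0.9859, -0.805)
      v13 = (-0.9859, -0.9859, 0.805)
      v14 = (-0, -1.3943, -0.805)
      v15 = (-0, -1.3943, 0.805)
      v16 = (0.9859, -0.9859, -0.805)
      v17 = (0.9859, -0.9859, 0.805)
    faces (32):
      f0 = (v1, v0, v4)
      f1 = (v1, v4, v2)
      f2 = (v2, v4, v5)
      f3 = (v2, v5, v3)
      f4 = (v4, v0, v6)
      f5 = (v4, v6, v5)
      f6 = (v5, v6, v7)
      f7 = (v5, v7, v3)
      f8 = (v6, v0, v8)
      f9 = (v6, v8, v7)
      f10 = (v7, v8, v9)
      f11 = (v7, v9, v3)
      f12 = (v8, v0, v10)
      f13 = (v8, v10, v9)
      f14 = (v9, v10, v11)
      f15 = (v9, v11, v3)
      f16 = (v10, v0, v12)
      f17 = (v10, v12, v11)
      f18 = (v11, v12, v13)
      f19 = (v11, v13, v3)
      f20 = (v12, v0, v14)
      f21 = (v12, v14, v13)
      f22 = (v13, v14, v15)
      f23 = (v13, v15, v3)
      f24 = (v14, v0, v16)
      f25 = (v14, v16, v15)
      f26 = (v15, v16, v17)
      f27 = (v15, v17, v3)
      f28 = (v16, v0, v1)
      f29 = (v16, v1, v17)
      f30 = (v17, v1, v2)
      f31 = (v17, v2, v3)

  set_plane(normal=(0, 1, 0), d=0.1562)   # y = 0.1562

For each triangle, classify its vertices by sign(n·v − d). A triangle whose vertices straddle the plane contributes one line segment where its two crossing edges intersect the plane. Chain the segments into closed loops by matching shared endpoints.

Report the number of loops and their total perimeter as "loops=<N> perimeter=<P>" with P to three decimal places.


loops=1 perimeter=9.282

Straddling triangles (12 of 32):
  (v1,v0,v4) [--+] → (0.1562, 0.1562, -1.48246)–(1.3296, 0.1562, -0.805)  len=1.3549
  (v1,v4,v2) [-+-] → (1.3296, 0.1562, -0.805)–(1.3296, 0.1562, 0.549921)  len=1.3549
  (v2,v4,v5) [-++] → (1.3296, 0.1562, 0.549921)–(1.3296, 0.1562, 0.805)  len=0.2551
  (v2,v5,v3) [-+-] → (1.3296, 0.1562, 0.805)–(0.1562, 0.1562, 1.48246)  len=1.3549
  (v4,v0,v6) [+-+] → (0.1562, 0.1562, -1.48246)–(0, 0.1562, -1.51982)  len=0.1606
  (v5,v7,v3) [++-] → (0, 0.1562, 1.51982)–(0.1562, 0.1562, 1.48246)  len=0.1606
  (v6,v0,v8) [+-+] → (0, 0.1562, -1.51982)–(-0.1562, 0.1562, -1.48246)  len=0.1606
  (v7,v9,v3) [++-] → (-0.1562, 0.1562, 1.48246)–(0, 0.1562, 1.51982)  len=0.1606
  (v8,v0,v10) [+--] → (-0.1562, 0.1562, -1.48246)–(-1.3296, 0.1562, -0.805)  len=1.3549
  (v8,v10,v9) [+-+] → (-1.3296, 0.1562, -0.805)–(-1.3296, 0.1562, -0.549921)  len=0.2551
  (v9,v10,v11) [+--] → (-1.3296, 0.1562, -0.549921)–(-1.3296, 0.1562, 0.805)  len=1.3549
  (v9,v11,v3) [+--] → (-1.3296, 0.1562, 0.805)–(-0.1562, 0.1562, 1.48246)  len=1.3549

Chained into 1 loop(s):
  loop 1: 12 segments, perimeter = 9.2821
Total perimeter = 9.282


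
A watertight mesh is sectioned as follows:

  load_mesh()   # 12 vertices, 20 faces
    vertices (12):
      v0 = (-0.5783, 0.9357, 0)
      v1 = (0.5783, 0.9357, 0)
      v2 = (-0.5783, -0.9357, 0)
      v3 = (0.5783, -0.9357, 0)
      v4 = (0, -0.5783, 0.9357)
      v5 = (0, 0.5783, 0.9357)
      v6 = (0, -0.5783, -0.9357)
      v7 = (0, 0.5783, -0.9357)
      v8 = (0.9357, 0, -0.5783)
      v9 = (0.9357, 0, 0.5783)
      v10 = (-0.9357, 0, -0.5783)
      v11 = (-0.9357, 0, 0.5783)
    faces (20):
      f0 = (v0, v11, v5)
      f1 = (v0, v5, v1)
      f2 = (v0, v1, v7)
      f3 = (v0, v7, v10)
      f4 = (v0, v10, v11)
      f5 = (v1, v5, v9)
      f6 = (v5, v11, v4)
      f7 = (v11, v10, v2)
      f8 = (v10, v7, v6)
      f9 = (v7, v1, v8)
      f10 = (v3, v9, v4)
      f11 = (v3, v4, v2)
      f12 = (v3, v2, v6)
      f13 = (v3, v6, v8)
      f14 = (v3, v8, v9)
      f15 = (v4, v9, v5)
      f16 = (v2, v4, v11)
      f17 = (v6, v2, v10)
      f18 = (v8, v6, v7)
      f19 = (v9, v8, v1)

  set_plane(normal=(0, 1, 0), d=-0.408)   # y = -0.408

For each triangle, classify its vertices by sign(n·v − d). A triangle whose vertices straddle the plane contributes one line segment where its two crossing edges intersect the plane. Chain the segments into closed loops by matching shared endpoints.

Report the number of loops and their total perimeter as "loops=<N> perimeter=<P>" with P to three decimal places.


loops=1 perimeter=5.337

Straddling triangles (10 of 20):
  (v5,v11,v4) [++-] → (-0.275549, -0.408, 0.830451)–(0, -0.408, 0.9357)  len=0.2950
  (v11,v10,v2) [++-] → (-0.77986, -0.408, -0.32614)–(-0.77986, -0.408, 0.32614)  len=0.6523
  (v10,v7,v6) [++-] → (0, -0.408, -0.9357)–(-0.275549, -0.408, -0.830451)  len=0.2950
  (v3,v9,v4) [-+-] → (0.77986, -0.408, 0.32614)–(0.275549, -0.408, 0.830451)  len=0.7132
  (v3,v6,v8) [--+] → (0.275549, -0.408, -0.830451)–(0.77986, -0.408, -0.32614)  len=0.7132
  (v3,v8,v9) [-++] → (0.77986, -0.408, -0.32614)–(0.77986, -0.408, 0.32614)  len=0.6523
  (v4,v9,v5) [-++] → (0.275549, -0.408, 0.830451)–(0, -0.408, 0.9357)  len=0.2950
  (v2,v4,v11) [--+] → (-0.275549, -0.408, 0.830451)–(-0.77986, -0.408, 0.32614)  len=0.7132
  (v6,v2,v10) [--+] → (-0.77986, -0.408, -0.32614)–(-0.275549, -0.408, -0.830451)  len=0.7132
  (v8,v6,v7) [+-+] → (0.275549, -0.408, -0.830451)–(0, -0.408, -0.9357)  len=0.2950

Chained into 1 loop(s):
  loop 1: 10 segments, perimeter = 5.3372
Total perimeter = 5.337


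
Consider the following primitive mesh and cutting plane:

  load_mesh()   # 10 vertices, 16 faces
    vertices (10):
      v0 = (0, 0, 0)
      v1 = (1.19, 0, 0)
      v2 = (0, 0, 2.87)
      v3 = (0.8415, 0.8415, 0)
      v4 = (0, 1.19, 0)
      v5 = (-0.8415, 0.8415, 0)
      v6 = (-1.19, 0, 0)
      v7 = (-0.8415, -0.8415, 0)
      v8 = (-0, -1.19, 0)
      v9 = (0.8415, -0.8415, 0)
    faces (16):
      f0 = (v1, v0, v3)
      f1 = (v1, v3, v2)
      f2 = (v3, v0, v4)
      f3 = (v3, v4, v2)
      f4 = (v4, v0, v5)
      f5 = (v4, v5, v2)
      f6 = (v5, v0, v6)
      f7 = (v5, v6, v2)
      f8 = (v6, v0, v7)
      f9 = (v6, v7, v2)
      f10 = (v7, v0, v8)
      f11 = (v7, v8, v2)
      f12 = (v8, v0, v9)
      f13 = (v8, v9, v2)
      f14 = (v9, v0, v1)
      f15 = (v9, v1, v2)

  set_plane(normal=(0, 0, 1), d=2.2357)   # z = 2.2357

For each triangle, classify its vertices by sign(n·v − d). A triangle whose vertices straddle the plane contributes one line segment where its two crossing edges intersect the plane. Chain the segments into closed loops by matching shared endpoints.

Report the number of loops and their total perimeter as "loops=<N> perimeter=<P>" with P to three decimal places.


Straddling triangles (8 of 16):
  (v1,v3,v2) [--+] → (0.18598, 0.18598, 2.2357)–(0.263002, 0, 2.2357)  len=0.2013
  (v3,v4,v2) [--+] → (0, 0.263002, 2.2357)–(0.18598, 0.18598, 2.2357)  len=0.2013
  (v4,v5,v2) [--+] → (-0.18598, 0.18598, 2.2357)–(0, 0.263002, 2.2357)  len=0.2013
  (v5,v6,v2) [--+] → (-0.263002, 0, 2.2357)–(-0.18598, 0.18598, 2.2357)  len=0.2013
  (v6,v7,v2) [--+] → (-0.18598, -0.18598, 2.2357)–(-0.263002, 0, 2.2357)  len=0.2013
  (v7,v8,v2) [--+] → (0, -0.263002, 2.2357)–(-0.18598, -0.18598, 2.2357)  len=0.2013
  (v8,v9,v2) [--+] → (0.18598, -0.18598, 2.2357)–(0, -0.263002, 2.2357)  len=0.2013
  (v9,v1,v2) [--+] → (0.263002, 0, 2.2357)–(0.18598, -0.18598, 2.2357)  len=0.2013

Chained into 1 loop(s):
  loop 1: 8 segments, perimeter = 1.6104
Total perimeter = 1.610

loops=1 perimeter=1.610


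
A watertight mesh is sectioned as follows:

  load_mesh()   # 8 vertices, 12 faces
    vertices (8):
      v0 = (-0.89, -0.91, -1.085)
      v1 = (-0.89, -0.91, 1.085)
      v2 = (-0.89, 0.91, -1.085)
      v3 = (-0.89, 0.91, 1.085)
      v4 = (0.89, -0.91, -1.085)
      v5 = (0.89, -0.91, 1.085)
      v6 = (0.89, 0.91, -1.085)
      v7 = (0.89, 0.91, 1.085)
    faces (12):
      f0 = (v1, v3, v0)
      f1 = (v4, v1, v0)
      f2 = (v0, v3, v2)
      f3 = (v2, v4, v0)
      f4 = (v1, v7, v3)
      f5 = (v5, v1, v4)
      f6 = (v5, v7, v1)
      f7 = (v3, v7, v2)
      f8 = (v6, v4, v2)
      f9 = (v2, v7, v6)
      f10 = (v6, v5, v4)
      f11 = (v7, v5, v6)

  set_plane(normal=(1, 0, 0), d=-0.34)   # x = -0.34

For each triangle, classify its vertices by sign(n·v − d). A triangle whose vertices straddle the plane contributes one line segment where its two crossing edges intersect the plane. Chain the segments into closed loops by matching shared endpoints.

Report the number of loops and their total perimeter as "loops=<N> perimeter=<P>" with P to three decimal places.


Straddling triangles (8 of 12):
  (v4,v1,v0) [+--] → (-0.34, -0.91, 0.414494)–(-0.34, -0.91, -1.085)  len=1.4995
  (v2,v4,v0) [-+-] → (-0.34, 0.34764, -1.085)–(-0.34, -0.91, -1.085)  len=1.2576
  (v1,v7,v3) [-+-] → (-0.34, -0.34764, 1.085)–(-0.34, 0.91, 1.085)  len=1.2576
  (v5,v1,v4) [+-+] → (-0.34, -0.91, 1.085)–(-0.34, -0.91, 0.414494)  len=0.6705
  (v5,v7,v1) [++-] → (-0.34, -0.34764, 1.085)–(-0.34, -0.91, 1.085)  len=0.5624
  (v3,v7,v2) [-+-] → (-0.34, 0.91, 1.085)–(-0.34, 0.91, -0.414494)  len=1.4995
  (v6,v4,v2) [++-] → (-0.34, 0.34764, -1.085)–(-0.34, 0.91, -1.085)  len=0.5624
  (v2,v7,v6) [-++] → (-0.34, 0.91, -0.414494)–(-0.34, 0.91, -1.085)  len=0.6705

Chained into 1 loop(s):
  loop 1: 8 segments, perimeter = 7.9800
Total perimeter = 7.980

loops=1 perimeter=7.980
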